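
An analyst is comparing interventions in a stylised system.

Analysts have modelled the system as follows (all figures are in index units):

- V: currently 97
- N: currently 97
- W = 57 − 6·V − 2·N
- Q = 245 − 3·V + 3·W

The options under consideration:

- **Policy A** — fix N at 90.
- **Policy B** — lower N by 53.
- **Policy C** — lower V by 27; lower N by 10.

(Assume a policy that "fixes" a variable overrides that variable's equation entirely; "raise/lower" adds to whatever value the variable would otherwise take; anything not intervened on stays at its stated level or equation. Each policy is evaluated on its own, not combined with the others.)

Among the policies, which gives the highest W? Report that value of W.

-537

Policy A (N := 90):
  V = 97
  N = 90
  W = 57 − 6·97 − 2·90 = -705
Policy B (N − 53):
  V = 97
  N = 97 − 53 = 44
  W = 57 − 6·97 − 2·44 = -613
Policy C (V − 27, N − 10):
  V = 97 − 27 = 70
  N = 97 − 10 = 87
  W = 57 − 6·70 − 2·87 = -537
Comparing — Policy A: W=-705, Policy B: W=-613, Policy C: W=-537. Highest is -537 (Policy C).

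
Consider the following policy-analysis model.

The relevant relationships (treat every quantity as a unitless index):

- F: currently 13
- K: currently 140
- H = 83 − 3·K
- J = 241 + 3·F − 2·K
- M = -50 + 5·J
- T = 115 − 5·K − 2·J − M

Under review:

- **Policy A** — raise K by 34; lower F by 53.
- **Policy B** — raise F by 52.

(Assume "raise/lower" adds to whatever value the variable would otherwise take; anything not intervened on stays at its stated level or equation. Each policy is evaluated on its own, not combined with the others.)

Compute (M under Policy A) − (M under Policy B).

-1915

Policy A (K + 34, F − 53):
  F = 13 − 53 = -40
  K = 140 + 34 = 174
  J = 241 + 3·(-40) − 2·174 = -227
  M = -50 + 5·(-227) = -1185
Policy B (F + 52):
  F = 13 + 52 = 65
  K = 140
  J = 241 + 3·65 − 2·140 = 156
  M = -50 + 5·156 = 730
M: -1185 − 730 = -1915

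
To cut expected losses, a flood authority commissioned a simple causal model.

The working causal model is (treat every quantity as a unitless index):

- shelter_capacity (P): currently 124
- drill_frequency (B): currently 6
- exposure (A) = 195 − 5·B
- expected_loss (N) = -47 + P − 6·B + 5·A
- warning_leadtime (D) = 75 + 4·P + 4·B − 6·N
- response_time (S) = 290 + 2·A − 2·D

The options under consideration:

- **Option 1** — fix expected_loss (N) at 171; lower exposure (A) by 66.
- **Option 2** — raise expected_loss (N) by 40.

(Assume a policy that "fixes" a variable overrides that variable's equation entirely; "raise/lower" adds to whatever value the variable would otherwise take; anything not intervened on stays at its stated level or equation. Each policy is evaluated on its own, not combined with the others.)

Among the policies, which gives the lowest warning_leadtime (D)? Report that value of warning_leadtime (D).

-4841

Option 1 (N := 171, A − 66):
  P = 124
  B = 6
  A = 195 − 5·6 (−66 from intervention) = 99
  N = 171
  D = 75 + 4·124 + 4·6 − 6·171 = -431
Option 2 (N + 40):
  P = 124
  B = 6
  A = 195 − 5·6 = 165
  N = -47 + 124 − 6·6 + 5·165 (+40 from intervention) = 906
  D = 75 + 4·124 + 4·6 − 6·906 = -4841
Comparing — Option 1: D=-431, Option 2: D=-4841. Lowest is -4841 (Option 2).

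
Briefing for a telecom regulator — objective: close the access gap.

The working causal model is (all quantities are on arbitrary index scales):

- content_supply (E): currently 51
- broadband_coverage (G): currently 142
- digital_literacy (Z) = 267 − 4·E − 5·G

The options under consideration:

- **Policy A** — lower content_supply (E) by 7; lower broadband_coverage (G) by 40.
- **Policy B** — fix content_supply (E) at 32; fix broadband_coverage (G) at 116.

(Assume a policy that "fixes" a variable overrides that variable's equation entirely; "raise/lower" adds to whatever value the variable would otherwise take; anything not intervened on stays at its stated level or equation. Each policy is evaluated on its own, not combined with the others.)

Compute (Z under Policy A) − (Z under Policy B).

22

Policy A (E − 7, G − 40):
  E = 51 − 7 = 44
  G = 142 − 40 = 102
  Z = 267 − 4·44 − 5·102 = -419
Policy B (E := 32, G := 116):
  E = 32
  G = 116
  Z = 267 − 4·32 − 5·116 = -441
Z: -419 − (-441) = 22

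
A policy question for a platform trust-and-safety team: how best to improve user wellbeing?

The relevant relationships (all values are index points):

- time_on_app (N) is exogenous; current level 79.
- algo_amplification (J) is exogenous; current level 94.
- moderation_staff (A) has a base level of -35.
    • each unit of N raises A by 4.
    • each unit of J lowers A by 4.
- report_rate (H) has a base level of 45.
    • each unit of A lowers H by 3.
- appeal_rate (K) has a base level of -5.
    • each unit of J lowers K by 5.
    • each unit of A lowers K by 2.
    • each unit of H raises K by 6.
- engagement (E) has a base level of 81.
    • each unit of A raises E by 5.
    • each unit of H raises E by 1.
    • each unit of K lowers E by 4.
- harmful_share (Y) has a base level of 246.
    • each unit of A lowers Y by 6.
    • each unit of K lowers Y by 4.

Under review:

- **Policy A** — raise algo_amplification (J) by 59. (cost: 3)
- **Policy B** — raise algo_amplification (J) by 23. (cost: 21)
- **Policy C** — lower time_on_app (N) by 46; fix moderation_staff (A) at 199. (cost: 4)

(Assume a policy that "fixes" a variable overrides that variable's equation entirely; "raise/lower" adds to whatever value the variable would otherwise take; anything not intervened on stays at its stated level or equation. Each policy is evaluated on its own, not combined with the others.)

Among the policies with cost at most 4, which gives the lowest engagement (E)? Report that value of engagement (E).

-25016

Policy A (J + 59):
  N = 79
  J = 94 + 59 = 153
  A = -35 + 4·79 − 4·153 = -331
  H = 45 − 3·(-331) = 1038
  K = -5 − 5·153 − 2·(-331) + 6·1038 = 6120
  E = 81 + 5·(-331) + 1038 − 4·6120 = -25016
Policy C (N − 46, A := 199):
  N = 79 − 46 = 33
  J = 94
  A = 199
  H = 45 − 3·199 = -552
  K = -5 − 5·94 − 2·199 + 6·(-552) = -4185
  E = 81 + 5·199 + (-552) − 4·(-4185) = 17264
Comparing — Policy A: E=-25016, Policy C: E=17264. Lowest is -25016 (Policy A).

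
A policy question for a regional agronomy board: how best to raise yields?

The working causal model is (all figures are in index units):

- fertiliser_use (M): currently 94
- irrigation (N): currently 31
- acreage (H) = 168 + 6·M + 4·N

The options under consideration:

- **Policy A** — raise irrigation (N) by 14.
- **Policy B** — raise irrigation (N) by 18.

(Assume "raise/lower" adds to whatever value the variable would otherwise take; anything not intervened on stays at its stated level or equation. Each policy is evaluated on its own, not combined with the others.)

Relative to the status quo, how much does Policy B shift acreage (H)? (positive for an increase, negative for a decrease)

72

Baseline:
  M = 94
  N = 31
  H = 168 + 6·94 + 4·31 = 856
Policy B (N + 18):
  M = 94
  N = 31 + 18 = 49
  H = 168 + 6·94 + 4·49 = 928
Change in H: 928 − 856 = 72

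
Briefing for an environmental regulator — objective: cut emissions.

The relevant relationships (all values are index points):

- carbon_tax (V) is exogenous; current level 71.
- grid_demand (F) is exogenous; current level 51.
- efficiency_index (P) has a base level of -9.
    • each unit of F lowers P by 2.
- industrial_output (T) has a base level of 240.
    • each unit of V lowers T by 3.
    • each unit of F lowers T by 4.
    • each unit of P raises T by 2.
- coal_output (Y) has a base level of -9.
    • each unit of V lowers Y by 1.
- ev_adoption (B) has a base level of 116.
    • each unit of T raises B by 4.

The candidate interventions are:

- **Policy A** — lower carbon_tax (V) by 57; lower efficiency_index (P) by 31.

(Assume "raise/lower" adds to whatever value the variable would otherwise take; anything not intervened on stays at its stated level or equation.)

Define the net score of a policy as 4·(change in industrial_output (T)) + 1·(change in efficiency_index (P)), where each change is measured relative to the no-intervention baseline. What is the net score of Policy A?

405

Baseline:
  V = 71
  F = 51
  P = -9 − 2·51 = -111
  T = 240 − 3·71 − 4·51 + 2·(-111) = -399
Policy A (V − 57, P − 31):
  V = 71 − 57 = 14
  F = 51
  P = -9 − 2·51 (−31 from intervention) = -142
  T = 240 − 3·14 − 4·51 + 2·(-142) = -290
ΔT = -290 − (-399) = 109; ΔP = -142 − (-111) = -31
Score = 4·109 + 1·(-31) = 405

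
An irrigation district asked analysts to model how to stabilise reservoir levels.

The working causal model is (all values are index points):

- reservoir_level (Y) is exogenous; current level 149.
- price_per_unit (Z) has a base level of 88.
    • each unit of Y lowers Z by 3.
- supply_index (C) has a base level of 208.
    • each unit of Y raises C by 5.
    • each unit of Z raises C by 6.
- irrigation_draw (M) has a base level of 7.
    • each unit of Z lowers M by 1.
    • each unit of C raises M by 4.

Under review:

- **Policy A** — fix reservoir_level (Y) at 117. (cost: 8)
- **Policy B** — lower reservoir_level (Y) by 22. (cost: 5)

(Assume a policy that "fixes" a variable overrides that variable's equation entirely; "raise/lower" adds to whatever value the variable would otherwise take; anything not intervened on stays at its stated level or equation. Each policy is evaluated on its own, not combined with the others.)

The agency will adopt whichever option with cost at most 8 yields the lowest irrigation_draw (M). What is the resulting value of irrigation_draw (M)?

Policy A (Y := 117):
  Y = 117
  Z = 88 − 3·117 = -263
  C = 208 + 5·117 + 6·(-263) = -785
  M = 7 − (-263) + 4·(-785) = -2870
Policy B (Y − 22):
  Y = 149 − 22 = 127
  Z = 88 − 3·127 = -293
  C = 208 + 5·127 + 6·(-293) = -915
  M = 7 − (-293) + 4·(-915) = -3360
Comparing — Policy A: M=-2870, Policy B: M=-3360. Lowest is -3360 (Policy B).

-3360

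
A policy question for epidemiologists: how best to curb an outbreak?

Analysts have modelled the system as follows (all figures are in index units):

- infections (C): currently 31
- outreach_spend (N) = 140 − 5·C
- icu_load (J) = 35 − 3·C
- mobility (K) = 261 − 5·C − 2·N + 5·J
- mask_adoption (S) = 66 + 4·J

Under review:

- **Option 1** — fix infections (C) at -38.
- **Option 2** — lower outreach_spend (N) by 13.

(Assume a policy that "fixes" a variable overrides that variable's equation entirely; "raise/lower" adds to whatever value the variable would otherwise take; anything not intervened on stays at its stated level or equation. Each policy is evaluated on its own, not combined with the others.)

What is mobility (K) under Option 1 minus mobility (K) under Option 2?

Option 1 (C := -38):
  C = -38
  N = 140 − 5·(-38) = 330
  J = 35 − 3·(-38) = 149
  K = 261 − 5·(-38) − 2·330 + 5·149 = 536
Option 2 (N − 13):
  C = 31
  N = 140 − 5·31 (−13 from intervention) = -28
  J = 35 − 3·31 = -58
  K = 261 − 5·31 − 2·(-28) + 5·(-58) = -128
K: 536 − (-128) = 664

664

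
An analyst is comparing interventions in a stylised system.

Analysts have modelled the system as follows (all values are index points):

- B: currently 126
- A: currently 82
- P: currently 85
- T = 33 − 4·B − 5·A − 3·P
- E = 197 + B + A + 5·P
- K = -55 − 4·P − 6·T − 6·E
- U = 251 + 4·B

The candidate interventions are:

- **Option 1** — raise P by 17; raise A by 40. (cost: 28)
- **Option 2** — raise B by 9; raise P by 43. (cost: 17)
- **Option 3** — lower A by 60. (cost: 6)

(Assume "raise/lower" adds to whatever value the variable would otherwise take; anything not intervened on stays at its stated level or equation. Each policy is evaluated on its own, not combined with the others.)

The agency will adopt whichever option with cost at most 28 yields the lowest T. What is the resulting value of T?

-1387

Option 1 (P + 17, A + 40):
  B = 126
  A = 82 + 40 = 122
  P = 85 + 17 = 102
  T = 33 − 4·126 − 5·122 − 3·102 = -1387
Option 2 (B + 9, P + 43):
  B = 126 + 9 = 135
  A = 82
  P = 85 + 43 = 128
  T = 33 − 4·135 − 5·82 − 3·128 = -1301
Option 3 (A − 60):
  B = 126
  A = 82 − 60 = 22
  P = 85
  T = 33 − 4·126 − 5·22 − 3·85 = -836
Comparing — Option 1: T=-1387, Option 2: T=-1301, Option 3: T=-836. Lowest is -1387 (Option 1).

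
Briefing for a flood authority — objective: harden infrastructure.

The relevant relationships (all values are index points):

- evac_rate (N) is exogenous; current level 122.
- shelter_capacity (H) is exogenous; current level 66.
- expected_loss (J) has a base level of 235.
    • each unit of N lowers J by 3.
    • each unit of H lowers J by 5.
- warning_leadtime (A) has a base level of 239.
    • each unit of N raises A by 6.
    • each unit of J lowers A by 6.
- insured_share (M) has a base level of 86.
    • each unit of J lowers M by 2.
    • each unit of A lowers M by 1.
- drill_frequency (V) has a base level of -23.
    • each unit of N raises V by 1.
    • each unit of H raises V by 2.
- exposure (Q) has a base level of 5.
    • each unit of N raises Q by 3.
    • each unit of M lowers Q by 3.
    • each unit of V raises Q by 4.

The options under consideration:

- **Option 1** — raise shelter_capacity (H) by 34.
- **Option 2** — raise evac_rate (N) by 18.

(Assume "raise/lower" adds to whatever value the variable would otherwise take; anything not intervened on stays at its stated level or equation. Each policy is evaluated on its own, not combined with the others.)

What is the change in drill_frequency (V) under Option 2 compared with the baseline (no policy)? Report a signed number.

18

Baseline:
  N = 122
  H = 66
  V = -23 + 122 + 2·66 = 231
Option 2 (N + 18):
  N = 122 + 18 = 140
  H = 66
  V = -23 + 140 + 2·66 = 249
Change in V: 249 − 231 = 18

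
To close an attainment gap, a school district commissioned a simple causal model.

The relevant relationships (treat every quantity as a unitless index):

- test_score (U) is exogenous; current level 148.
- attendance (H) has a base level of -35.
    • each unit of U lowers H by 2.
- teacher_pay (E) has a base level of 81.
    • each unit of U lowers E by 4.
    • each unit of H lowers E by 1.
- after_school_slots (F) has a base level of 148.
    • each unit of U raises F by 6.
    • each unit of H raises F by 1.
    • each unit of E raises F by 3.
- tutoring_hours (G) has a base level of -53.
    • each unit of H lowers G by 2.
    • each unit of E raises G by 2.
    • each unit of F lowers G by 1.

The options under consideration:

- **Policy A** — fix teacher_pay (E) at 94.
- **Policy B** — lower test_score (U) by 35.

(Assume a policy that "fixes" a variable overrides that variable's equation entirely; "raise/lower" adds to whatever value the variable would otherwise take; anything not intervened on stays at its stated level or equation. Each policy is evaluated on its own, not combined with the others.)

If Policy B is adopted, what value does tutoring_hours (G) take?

Policy B (U − 35):
  U = 148 − 35 = 113
  H = -35 − 2·113 = -261
  E = 81 − 4·113 − (-261) = -110
  F = 148 + 6·113 + (-261) + 3·(-110) = 235
  G = -53 − 2·(-261) + 2·(-110) − 235 = 14

14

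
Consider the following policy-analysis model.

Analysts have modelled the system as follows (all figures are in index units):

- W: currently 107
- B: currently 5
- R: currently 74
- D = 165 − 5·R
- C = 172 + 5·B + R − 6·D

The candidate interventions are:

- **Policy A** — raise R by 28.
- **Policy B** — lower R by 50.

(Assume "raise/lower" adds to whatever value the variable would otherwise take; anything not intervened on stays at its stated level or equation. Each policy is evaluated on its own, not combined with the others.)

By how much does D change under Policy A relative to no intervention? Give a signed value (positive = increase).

Baseline:
  R = 74
  D = 165 − 5·74 = -205
Policy A (R + 28):
  R = 74 + 28 = 102
  D = 165 − 5·102 = -345
Change in D: -345 − (-205) = -140

-140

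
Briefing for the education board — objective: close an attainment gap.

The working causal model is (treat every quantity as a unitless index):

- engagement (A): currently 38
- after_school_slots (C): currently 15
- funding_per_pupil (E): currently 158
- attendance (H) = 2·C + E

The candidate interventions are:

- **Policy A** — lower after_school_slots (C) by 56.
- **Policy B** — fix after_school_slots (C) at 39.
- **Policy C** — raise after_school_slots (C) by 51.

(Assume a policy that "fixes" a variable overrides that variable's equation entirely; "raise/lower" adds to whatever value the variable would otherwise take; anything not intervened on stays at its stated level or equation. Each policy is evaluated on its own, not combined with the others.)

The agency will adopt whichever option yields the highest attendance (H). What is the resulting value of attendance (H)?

Policy A (C − 56):
  C = 15 − 56 = -41
  E = 158
  H = 0 + 2·(-41) + 158 = 76
Policy B (C := 39):
  C = 39
  E = 158
  H = 0 + 2·39 + 158 = 236
Policy C (C + 51):
  C = 15 + 51 = 66
  E = 158
  H = 0 + 2·66 + 158 = 290
Comparing — Policy A: H=76, Policy B: H=236, Policy C: H=290. Highest is 290 (Policy C).

290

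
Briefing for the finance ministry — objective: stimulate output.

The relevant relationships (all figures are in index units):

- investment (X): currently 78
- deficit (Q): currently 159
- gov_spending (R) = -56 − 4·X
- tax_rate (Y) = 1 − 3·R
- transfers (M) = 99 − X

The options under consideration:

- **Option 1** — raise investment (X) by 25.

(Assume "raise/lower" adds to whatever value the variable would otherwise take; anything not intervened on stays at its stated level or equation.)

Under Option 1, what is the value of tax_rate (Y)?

1405

Option 1 (X + 25):
  X = 78 + 25 = 103
  R = -56 − 4·103 = -468
  Y = 1 − 3·(-468) = 1405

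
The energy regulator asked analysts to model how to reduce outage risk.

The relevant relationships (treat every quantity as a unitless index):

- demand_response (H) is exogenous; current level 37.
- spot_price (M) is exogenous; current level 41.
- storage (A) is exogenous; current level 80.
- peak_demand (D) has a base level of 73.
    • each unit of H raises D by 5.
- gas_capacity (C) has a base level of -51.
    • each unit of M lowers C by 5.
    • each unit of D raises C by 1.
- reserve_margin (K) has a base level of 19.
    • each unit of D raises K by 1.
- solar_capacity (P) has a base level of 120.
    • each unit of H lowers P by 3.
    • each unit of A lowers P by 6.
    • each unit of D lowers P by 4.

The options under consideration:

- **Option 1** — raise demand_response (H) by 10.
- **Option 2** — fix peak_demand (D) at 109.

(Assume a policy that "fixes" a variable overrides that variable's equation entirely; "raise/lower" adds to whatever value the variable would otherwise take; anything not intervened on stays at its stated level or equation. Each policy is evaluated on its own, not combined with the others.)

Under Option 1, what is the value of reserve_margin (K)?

Option 1 (H + 10):
  H = 37 + 10 = 47
  D = 73 + 5·47 = 308
  K = 19 + 308 = 327

327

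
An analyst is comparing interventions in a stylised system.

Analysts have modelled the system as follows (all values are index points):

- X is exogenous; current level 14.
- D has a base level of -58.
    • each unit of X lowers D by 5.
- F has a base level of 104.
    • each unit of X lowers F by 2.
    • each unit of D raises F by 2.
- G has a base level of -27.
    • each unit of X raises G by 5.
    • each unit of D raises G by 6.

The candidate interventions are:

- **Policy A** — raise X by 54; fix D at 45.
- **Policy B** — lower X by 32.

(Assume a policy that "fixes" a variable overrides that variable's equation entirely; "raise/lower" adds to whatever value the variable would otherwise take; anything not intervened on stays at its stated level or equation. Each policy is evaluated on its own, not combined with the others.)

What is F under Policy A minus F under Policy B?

-146

Policy A (X + 54, D := 45):
  X = 14 + 54 = 68
  D = 45
  F = 104 − 2·68 + 2·45 = 58
Policy B (X − 32):
  X = 14 − 32 = -18
  D = -58 − 5·(-18) = 32
  F = 104 − 2·(-18) + 2·32 = 204
F: 58 − 204 = -146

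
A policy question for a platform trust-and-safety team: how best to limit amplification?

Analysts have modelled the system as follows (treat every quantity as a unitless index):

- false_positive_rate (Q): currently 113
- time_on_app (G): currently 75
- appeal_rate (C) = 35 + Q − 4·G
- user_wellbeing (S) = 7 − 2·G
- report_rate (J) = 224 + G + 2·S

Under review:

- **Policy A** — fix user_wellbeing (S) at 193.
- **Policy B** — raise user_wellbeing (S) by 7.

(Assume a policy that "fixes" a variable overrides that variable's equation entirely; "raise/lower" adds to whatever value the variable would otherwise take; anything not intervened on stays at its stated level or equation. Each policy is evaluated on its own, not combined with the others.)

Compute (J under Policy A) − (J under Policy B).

Policy A (S := 193):
  G = 75
  S = 193
  J = 224 + 75 + 2·193 = 685
Policy B (S + 7):
  G = 75
  S = 7 − 2·75 (+7 from intervention) = -136
  J = 224 + 75 + 2·(-136) = 27
J: 685 − 27 = 658

658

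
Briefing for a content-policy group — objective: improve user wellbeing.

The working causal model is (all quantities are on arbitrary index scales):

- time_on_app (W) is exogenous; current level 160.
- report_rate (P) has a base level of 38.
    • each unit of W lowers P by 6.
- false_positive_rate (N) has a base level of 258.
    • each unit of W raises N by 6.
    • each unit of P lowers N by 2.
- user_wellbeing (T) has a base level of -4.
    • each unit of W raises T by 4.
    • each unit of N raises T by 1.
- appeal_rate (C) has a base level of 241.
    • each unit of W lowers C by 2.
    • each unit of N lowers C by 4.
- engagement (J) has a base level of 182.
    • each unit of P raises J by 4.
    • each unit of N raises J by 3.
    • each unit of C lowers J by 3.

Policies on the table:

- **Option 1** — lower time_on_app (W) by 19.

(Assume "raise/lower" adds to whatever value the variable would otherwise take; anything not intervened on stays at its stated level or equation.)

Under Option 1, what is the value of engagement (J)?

37873

Option 1 (W − 19):
  W = 160 − 19 = 141
  P = 38 − 6·141 = -808
  N = 258 + 6·141 − 2·(-808) = 2720
  C = 241 − 2·141 − 4·2720 = -10921
  J = 182 + 4·(-808) + 3·2720 − 3·(-10921) = 37873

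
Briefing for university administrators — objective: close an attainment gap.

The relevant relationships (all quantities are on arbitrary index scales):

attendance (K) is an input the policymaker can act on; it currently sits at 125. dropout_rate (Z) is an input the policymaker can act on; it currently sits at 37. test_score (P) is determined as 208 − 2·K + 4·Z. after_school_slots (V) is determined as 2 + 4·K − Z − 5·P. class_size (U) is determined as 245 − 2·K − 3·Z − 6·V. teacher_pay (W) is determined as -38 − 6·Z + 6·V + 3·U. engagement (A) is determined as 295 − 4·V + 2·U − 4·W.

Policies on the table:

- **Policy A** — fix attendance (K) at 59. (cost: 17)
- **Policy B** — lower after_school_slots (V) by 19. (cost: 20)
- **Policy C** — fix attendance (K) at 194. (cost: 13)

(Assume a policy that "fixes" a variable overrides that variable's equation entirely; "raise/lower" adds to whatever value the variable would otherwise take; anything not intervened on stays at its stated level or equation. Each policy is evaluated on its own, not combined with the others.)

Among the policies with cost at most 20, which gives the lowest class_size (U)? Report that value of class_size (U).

-5660

Policy A (K := 59):
  K = 59
  Z = 37
  P = 208 − 2·59 + 4·37 = 238
  V = 2 + 4·59 − 37 − 5·238 = -989
  U = 245 − 2·59 − 3·37 − 6·(-989) = 5950
Policy B (V − 19):
  K = 125
  Z = 37
  P = 208 − 2·125 + 4·37 = 106
  V = 2 + 4·125 − 37 − 5·106 (−19 from intervention) = -84
  U = 245 − 2·125 − 3·37 − 6·(-84) = 388
Policy C (K := 194):
  K = 194
  Z = 37
  P = 208 − 2·194 + 4·37 = -32
  V = 2 + 4·194 − 37 − 5·(-32) = 901
  U = 245 − 2·194 − 3·37 − 6·901 = -5660
Comparing — Policy A: U=5950, Policy B: U=388, Policy C: U=-5660. Lowest is -5660 (Policy C).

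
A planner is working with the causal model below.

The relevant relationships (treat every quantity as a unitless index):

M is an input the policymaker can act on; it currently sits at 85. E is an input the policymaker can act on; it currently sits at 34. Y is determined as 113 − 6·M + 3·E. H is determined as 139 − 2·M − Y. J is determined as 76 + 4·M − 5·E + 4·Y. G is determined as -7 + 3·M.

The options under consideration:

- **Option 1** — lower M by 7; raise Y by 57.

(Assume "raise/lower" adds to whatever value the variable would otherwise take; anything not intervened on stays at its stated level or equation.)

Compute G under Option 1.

227

Option 1 (M − 7, Y + 57):
  M = 85 − 7 = 78
  G = -7 + 3·78 = 227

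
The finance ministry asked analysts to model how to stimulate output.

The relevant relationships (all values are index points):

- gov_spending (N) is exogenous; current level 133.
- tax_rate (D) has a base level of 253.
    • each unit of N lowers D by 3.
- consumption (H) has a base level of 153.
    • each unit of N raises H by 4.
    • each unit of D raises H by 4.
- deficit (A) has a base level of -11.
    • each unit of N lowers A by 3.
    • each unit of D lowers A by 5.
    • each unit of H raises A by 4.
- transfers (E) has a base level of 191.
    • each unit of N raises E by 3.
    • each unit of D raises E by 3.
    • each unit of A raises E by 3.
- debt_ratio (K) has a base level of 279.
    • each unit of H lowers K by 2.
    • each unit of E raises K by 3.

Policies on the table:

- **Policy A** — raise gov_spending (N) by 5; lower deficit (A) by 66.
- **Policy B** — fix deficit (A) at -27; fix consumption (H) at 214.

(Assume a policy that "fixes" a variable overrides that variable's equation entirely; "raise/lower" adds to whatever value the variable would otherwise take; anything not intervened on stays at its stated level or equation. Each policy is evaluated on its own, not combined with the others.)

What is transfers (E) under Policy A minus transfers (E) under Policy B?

1725

Policy A (N + 5, A − 66):
  N = 133 + 5 = 138
  D = 253 − 3·138 = -161
  H = 153 + 4·138 + 4·(-161) = 61
  A = -11 − 3·138 − 5·(-161) + 4·61 (−66 from intervention) = 558
  E = 191 + 3·138 + 3·(-161) + 3·558 = 1796
Policy B (A := -27, H := 214):
  N = 133
  D = 253 − 3·133 = -146
  H = 214
  A = -27
  E = 191 + 3·133 + 3·(-146) + 3·(-27) = 71
E: 1796 − 71 = 1725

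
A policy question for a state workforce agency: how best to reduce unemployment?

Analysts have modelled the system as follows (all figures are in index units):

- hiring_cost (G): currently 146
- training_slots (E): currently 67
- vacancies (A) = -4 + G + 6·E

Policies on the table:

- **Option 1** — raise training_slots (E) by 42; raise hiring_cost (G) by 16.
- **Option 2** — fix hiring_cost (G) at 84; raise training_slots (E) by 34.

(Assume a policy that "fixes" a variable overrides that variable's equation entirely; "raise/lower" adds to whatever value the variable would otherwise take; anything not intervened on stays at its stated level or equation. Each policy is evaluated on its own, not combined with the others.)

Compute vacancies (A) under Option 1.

Option 1 (E + 42, G + 16):
  G = 146 + 16 = 162
  E = 67 + 42 = 109
  A = -4 + 162 + 6·109 = 812

812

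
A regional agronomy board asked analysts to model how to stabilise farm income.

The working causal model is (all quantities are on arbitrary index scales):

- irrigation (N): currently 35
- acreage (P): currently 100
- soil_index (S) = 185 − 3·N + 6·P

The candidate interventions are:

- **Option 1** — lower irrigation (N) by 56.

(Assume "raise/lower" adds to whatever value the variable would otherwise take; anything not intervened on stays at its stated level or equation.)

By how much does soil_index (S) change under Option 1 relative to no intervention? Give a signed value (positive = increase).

Baseline:
  N = 35
  P = 100
  S = 185 − 3·35 + 6·100 = 680
Option 1 (N − 56):
  N = 35 − 56 = -21
  P = 100
  S = 185 − 3·(-21) + 6·100 = 848
Change in S: 848 − 680 = 168

168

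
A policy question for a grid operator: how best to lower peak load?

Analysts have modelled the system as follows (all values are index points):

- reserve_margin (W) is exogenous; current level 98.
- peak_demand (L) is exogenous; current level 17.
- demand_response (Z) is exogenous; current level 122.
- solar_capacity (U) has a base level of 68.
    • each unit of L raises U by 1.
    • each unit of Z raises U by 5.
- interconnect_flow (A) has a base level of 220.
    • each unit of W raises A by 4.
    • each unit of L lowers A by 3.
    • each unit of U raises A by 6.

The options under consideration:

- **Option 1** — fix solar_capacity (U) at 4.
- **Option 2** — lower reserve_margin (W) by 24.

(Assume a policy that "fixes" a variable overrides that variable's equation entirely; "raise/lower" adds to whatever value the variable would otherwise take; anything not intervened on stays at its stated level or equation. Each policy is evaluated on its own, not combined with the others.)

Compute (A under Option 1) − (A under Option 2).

-4050

Option 1 (U := 4):
  W = 98
  L = 17
  Z = 122
  U = 4
  A = 220 + 4·98 − 3·17 + 6·4 = 585
Option 2 (W − 24):
  W = 98 − 24 = 74
  L = 17
  Z = 122
  U = 68 + 17 + 5·122 = 695
  A = 220 + 4·74 − 3·17 + 6·695 = 4635
A: 585 − 4635 = -4050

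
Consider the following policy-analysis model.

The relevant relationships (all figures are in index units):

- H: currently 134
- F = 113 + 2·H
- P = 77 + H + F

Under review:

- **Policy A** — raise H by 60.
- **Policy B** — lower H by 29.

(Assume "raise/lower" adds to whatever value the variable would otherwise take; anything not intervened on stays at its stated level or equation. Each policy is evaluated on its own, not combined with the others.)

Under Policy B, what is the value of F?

323

Policy B (H − 29):
  H = 134 − 29 = 105
  F = 113 + 2·105 = 323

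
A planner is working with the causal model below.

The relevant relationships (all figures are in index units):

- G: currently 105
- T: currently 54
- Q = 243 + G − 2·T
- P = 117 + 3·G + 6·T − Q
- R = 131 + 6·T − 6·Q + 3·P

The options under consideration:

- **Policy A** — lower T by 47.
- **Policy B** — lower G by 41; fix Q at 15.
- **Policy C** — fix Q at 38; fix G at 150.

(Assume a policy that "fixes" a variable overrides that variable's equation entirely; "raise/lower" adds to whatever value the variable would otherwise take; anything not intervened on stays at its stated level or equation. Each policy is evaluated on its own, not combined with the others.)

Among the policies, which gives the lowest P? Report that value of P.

140

Policy A (T − 47):
  G = 105
  T = 54 − 47 = 7
  Q = 243 + 105 − 2·7 = 334
  P = 117 + 3·105 + 6·7 − 334 = 140
Policy B (G − 41, Q := 15):
  G = 105 − 41 = 64
  T = 54
  Q = 15
  P = 117 + 3·64 + 6·54 − 15 = 618
Policy C (Q := 38, G := 150):
  G = 150
  T = 54
  Q = 38
  P = 117 + 3·150 + 6·54 − 38 = 853
Comparing — Policy A: P=140, Policy B: P=618, Policy C: P=853. Lowest is 140 (Policy A).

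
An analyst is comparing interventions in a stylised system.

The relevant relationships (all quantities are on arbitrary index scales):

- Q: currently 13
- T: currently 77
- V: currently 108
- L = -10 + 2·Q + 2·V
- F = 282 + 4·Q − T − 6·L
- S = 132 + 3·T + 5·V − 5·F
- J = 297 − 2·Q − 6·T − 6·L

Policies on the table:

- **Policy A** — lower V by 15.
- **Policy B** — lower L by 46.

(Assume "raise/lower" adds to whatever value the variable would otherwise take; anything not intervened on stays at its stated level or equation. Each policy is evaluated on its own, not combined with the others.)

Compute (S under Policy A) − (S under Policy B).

Policy A (V − 15):
  Q = 13
  T = 77
  V = 108 − 15 = 93
  L = -10 + 2·13 + 2·93 = 202
  F = 282 + 4·13 − 77 − 6·202 = -955
  S = 132 + 3·77 + 5·93 − 5·(-955) = 5603
Policy B (L − 46):
  Q = 13
  T = 77
  V = 108
  L = -10 + 2·13 + 2·108 (−46 from intervention) = 186
  F = 282 + 4·13 − 77 − 6·186 = -859
  S = 132 + 3·77 + 5·108 − 5·(-859) = 5198
S: 5603 − 5198 = 405

405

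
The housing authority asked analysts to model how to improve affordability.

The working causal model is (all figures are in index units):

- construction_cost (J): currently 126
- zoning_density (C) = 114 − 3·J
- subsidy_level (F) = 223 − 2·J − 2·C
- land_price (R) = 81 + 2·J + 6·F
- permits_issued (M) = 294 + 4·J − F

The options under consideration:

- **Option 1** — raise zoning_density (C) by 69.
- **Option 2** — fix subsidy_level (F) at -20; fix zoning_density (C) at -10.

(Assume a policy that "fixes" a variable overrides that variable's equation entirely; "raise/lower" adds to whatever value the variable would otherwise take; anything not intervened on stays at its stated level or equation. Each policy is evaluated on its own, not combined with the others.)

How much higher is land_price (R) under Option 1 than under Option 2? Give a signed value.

2286

Option 1 (C + 69):
  J = 126
  C = 114 − 3·126 (+69 from intervention) = -195
  F = 223 − 2·126 − 2·(-195) = 361
  R = 81 + 2·126 + 6·361 = 2499
Option 2 (F := -20, C := -10):
  J = 126
  C = -10
  F = -20
  R = 81 + 2·126 + 6·(-20) = 213
R: 2499 − 213 = 2286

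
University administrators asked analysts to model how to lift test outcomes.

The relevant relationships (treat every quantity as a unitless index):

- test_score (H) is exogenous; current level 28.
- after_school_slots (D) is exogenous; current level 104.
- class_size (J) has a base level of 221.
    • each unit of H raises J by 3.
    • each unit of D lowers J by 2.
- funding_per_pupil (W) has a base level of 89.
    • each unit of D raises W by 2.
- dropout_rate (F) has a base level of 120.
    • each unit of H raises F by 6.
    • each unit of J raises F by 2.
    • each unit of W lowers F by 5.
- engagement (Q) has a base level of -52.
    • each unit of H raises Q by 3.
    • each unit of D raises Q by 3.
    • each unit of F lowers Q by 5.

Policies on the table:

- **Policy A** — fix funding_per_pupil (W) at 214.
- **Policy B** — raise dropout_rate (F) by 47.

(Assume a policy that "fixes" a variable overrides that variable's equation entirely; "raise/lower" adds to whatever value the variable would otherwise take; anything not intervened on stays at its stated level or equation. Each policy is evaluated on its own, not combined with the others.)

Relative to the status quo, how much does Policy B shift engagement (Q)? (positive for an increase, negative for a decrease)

-235

Baseline:
  H = 28
  D = 104
  J = 221 + 3·28 − 2·104 = 97
  W = 89 + 2·104 = 297
  F = 120 + 6·28 + 2·97 − 5·297 = -1003
  Q = -52 + 3·28 + 3·104 − 5·(-1003) = 5359
Policy B (F + 47):
  H = 28
  D = 104
  J = 221 + 3·28 − 2·104 = 97
  W = 89 + 2·104 = 297
  F = 120 + 6·28 + 2·97 − 5·297 (+47 from intervention) = -956
  Q = -52 + 3·28 + 3·104 − 5·(-956) = 5124
Change in Q: 5124 − 5359 = -235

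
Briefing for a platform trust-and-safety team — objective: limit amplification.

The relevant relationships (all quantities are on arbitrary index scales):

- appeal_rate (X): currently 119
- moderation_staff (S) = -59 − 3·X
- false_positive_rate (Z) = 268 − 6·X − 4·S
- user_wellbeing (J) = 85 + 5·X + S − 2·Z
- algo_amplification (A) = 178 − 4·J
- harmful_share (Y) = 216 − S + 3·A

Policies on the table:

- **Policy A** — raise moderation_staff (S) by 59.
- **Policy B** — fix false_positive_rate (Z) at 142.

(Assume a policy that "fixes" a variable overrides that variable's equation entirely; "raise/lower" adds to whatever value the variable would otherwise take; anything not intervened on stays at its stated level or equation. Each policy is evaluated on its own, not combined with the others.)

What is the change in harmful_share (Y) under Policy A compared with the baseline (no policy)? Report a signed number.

-6431

Baseline:
  X = 119
  S = -59 − 3·119 = -416
  Z = 268 − 6·119 − 4·(-416) = 1218
  J = 85 + 5·119 + (-416) − 2·1218 = -2172
  A = 178 − 4·(-2172) = 8866
  Y = 216 − (-416) + 3·8866 = 27230
Policy A (S + 59):
  X = 119
  S = -59 − 3·119 (+59 from intervention) = -357
  Z = 268 − 6·119 − 4·(-357) = 982
  J = 85 + 5·119 + (-357) − 2·982 = -1641
  A = 178 − 4·(-1641) = 6742
  Y = 216 − (-357) + 3·6742 = 20799
Change in Y: 20799 − 27230 = -6431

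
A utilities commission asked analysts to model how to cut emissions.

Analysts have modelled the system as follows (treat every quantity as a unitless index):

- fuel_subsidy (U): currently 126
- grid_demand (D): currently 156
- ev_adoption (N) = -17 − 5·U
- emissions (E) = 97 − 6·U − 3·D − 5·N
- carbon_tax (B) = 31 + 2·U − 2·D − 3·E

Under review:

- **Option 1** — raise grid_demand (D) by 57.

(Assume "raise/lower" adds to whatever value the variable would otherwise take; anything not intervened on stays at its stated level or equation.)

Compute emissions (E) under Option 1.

Option 1 (D + 57):
  U = 126
  D = 156 + 57 = 213
  N = -17 − 5·126 = -647
  E = 97 − 6·126 − 3·213 − 5·(-647) = 1937

1937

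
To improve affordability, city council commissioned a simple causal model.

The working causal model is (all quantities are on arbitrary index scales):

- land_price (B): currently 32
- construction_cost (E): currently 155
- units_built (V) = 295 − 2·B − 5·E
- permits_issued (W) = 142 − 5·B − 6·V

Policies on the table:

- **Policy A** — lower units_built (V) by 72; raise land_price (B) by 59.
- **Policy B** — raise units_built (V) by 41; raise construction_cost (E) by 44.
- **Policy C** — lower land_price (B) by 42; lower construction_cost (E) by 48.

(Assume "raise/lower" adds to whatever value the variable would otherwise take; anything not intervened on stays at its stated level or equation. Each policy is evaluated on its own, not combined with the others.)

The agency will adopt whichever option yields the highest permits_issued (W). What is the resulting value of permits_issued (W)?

4320

Policy A (V − 72, B + 59):
  B = 32 + 59 = 91
  E = 155
  V = 295 − 2·91 − 5·155 (−72 from intervention) = -734
  W = 142 − 5·91 − 6·(-734) = 4091
Policy B (V + 41, E + 44):
  B = 32
  E = 155 + 44 = 199
  V = 295 − 2·32 − 5·199 (+41 from intervention) = -723
  W = 142 − 5·32 − 6·(-723) = 4320
Policy C (B − 42, E − 48):
  B = 32 − 42 = -10
  E = 155 − 48 = 107
  V = 295 − 2·(-10) − 5·107 = -220
  W = 142 − 5·(-10) − 6·(-220) = 1512
Comparing — Policy A: W=4091, Policy B: W=4320, Policy C: W=1512. Highest is 4320 (Policy B).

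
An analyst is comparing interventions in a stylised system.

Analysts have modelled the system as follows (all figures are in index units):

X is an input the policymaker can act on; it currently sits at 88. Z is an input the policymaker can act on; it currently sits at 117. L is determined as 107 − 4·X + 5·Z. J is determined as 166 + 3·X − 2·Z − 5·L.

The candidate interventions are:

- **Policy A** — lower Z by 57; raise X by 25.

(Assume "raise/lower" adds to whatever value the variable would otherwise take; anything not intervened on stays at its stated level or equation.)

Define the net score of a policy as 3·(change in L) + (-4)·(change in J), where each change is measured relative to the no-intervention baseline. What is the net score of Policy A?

Baseline:
  X = 88
  Z = 117
  L = 107 − 4·88 + 5·117 = 340
  J = 166 + 3·88 − 2·117 − 5·340 = -1504
Policy A (Z − 57, X + 25):
  X = 88 + 25 = 113
  Z = 117 − 57 = 60
  L = 107 − 4·113 + 5·60 = -45
  J = 166 + 3·113 − 2·60 − 5·(-45) = 610
ΔL = -45 − 340 = -385; ΔJ = 610 − (-1504) = 2114
Score = 3·(-385) + (-4)·2114 = -9611

-9611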